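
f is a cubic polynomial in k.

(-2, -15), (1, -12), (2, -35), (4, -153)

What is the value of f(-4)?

Write f(k) = ak³ + bk² + ck + d; the 4 given values yield a linear system in the 4 coefficients.
Solving, f(k) = -k³ - 5k² - k - 5.
Then f(-4) = -17.

-17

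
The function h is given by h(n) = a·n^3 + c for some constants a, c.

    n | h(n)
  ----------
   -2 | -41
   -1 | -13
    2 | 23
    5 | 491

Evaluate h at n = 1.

-5

From h(-2) = -41 and h(-1) = -13: -8a + c = -41 and -1a + c = -13.
Subtracting: 7a = 28, so a = 4; then c = -41 − 4·(-8) = -9.
So h(n) = 4n³ − 9, and h(1) = -5.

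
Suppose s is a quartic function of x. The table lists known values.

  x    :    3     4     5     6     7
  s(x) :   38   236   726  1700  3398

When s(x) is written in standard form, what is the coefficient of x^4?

2

Write s(x) = ax^4 + bx³ + cx² + dx + e; the 5 given values yield a linear system in the 5 coefficients.
Solving, s(x) = 2x^4 - 4x³ - 4x - 4.
The coefficient of x^4 is 2.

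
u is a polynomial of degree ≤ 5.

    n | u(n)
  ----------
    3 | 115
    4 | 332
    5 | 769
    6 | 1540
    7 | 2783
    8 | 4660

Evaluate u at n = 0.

First differences: 217, 437, 771, 1243, 1877. Second differences: 220, 334, 472, 634. Third differences: 114, 138, 162. Fourth differences: 24, 24.
Level-4 differences are constant, so u has degree 4.
Fitting a degree-4 polynomial gives u(n) = n^4 + n³ + n² - 2n + 4.
Then u(0) = 4.

4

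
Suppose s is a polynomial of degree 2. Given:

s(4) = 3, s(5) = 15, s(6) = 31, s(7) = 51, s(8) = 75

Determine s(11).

First differences: 12, 16, 20, 24. Second differences: 4, 4, 4.
Level-2 differences are constant, so s has degree 2.
Fitting a degree-2 polynomial gives s(m) = 2m² - 6m - 5.
Then s(11) = 171.

171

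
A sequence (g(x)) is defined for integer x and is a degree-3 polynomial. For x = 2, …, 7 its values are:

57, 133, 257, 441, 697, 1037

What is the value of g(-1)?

-3

Write g(x) = ax³ + bx² + cx + d; the 6 given values yield a linear system in the 4 coefficients.
Solving, g(x) = 2x³ + 6x² + 8x + 1.
Then g(-1) = -3.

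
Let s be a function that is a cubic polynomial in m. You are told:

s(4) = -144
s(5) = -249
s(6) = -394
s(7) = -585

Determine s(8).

Write s(m) = am³ + bm² + cm + d; the 4 given values yield a linear system in the 4 coefficients.
Solving, s(m) = -m³ - 5m² + m - 4.
Then s(8) = -828.

-828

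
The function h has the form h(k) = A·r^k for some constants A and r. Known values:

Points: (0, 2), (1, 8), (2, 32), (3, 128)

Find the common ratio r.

4

Consecutive ratio: 8/2 = 4, and 32/8 = 4, so r = 4.
Then A·4^0 = 2 gives A = 2, and h(k) = 2·4^k.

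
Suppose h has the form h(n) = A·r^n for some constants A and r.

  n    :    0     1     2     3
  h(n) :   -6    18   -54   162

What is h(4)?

Consecutive ratio: 18/(-6) = -3, and -54/18 = -3, so r = -3.
Then A·(-3)^0 = -6 gives A = -6, and h(n) = -6·(-3)^n.
h(4) = -6·(-3)^4 = -486.

-486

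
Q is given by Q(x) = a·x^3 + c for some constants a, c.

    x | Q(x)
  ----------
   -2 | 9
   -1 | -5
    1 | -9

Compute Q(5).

From Q(-2) = 9 and Q(-1) = -5: -8a + c = 9 and -1a + c = -5.
Subtracting: 7a = -14, so a = -2; then c = 9 − (-2)·(-8) = -7.
So Q(x) = -2x³ − 7, and Q(5) = -257.

-257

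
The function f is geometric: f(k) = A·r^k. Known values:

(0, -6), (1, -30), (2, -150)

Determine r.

5

Consecutive ratio: -30/(-6) = 5, and -150/(-30) = 5, so r = 5.
Then A·5^0 = -6 gives A = -6, and f(k) = -6·5^k.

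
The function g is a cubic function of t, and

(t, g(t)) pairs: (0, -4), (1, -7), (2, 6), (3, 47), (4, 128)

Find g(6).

First differences: -3, 13, 41, 81. Second differences: 16, 28, 40. Third differences: 12, 12.
Level-3 differences are constant, so g has degree 3.
Fitting a degree-3 polynomial gives g(t) = 2t³ + 2t² - 7t - 4.
Then g(6) = 458.

458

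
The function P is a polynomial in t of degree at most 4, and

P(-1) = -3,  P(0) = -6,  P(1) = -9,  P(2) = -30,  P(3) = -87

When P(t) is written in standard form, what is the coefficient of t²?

Write P(t) = at^4 + bt³ + ct² + dt + e; the 5 given values yield a linear system in the 5 coefficients.
Solving, the leading coefficient vanishes, and P(t) = -3t³ - 6.
The coefficient of t² is 0.

0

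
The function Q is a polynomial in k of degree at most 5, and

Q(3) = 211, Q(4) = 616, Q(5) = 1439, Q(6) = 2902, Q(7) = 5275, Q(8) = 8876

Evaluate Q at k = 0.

4

First differences: 405, 823, 1463, 2373, 3601. Second differences: 418, 640, 910, 1228. Third differences: 222, 270, 318. Fourth differences: 48, 48.
Level-4 differences are constant, so Q has degree 4.
Fitting a degree-4 polynomial gives Q(k) = 2k^4 + k³ + 3k² - 3k + 4.
Then Q(0) = 4.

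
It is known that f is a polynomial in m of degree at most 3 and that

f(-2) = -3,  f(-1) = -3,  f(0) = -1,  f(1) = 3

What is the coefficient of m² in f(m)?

1

Write f(m) = am³ + bm² + cm + d; the 4 given values yield a linear system in the 4 coefficients.
Solving, the leading coefficient vanishes, and f(m) = m² + 3m - 1.
The coefficient of m² is 1.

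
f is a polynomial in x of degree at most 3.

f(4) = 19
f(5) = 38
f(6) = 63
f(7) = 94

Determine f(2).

-1

First differences: 19, 25, 31. Second differences: 6, 6.
Level-2 differences are constant, so f has degree 2.
Fitting a degree-2 polynomial gives f(x) = 3x² - 8x + 3.
Then f(2) = -1.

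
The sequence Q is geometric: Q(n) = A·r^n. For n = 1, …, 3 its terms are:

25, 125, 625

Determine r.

Consecutive ratio: 125/25 = 5, and 625/125 = 5, so r = 5.
Then A·5^1 = 25 gives A = 5, and Q(n) = 5·5^n.

5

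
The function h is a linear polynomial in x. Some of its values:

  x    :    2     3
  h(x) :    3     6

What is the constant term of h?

Write h(x) = ax + b; the 2 given values yield a linear system in the 2 coefficients.
Solving, h(x) = 3x - 3.
The constant term is h(0) = -3.

-3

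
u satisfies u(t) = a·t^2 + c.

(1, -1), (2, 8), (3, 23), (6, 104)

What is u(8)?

188

From u(1) = -1 and u(2) = 8: 1a + c = -1 and 4a + c = 8.
Subtracting: 3a = 9, so a = 3; then c = -1 − 3·1 = -4.
So u(t) = 3t² − 4, and u(8) = 188.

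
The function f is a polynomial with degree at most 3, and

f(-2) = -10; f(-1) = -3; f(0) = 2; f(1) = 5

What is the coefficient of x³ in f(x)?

Write f(x) = ax³ + bx² + cx + d; the 4 given values yield a linear system in the 4 coefficients.
Solving, the leading coefficient vanishes, and f(x) = -x² + 4x + 2.
The coefficient of x³ is 0.

0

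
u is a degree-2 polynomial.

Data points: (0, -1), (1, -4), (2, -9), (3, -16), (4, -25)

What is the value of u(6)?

-49

Write u(x) = ax² + bx + c; the 5 given values yield a linear system in the 3 coefficients.
Solving, u(x) = -x² - 2x - 1.
Then u(6) = -49.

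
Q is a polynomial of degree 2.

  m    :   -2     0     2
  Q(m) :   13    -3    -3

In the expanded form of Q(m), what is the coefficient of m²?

2

Write Q(m) = am² + bm + c; the 3 given values yield a linear system in the 3 coefficients.
Solving, Q(m) = 2m² - 4m - 3.
The coefficient of m² is 2.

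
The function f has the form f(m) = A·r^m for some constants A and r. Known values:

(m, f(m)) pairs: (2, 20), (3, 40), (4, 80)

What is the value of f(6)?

Consecutive ratio: 40/20 = 2, and 80/40 = 2, so r = 2.
Then A·2^2 = 20 gives A = 5, and f(m) = 5·2^m.
f(6) = 5·2^6 = 320.

320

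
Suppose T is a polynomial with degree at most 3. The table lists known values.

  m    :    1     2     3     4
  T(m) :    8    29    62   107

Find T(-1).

2

First differences: 21, 33, 45. Second differences: 12, 12.
Level-2 differences are constant, so T has degree 2.
Fitting a degree-2 polynomial gives T(m) = 6m² + 3m - 1.
Then T(-1) = 2.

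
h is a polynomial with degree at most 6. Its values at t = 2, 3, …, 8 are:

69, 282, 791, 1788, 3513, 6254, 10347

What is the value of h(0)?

First differences: 213, 509, 997, 1725, 2741, 4093. Second differences: 296, 488, 728, 1016, 1352. Third differences: 192, 240, 288, 336. Fourth differences: 48, 48, 48.
Level-4 differences are constant, so h has degree 4.
Fitting a degree-4 polynomial gives h(t) = 2t^4 + 4t³ + 2t² - 3t + 3.
Then h(0) = 3.

3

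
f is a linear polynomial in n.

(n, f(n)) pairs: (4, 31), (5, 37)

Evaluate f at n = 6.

Write f(n) = an + b; the 2 given values yield a linear system in the 2 coefficients.
Solving, f(n) = 6n + 7.
Then f(6) = 43.

43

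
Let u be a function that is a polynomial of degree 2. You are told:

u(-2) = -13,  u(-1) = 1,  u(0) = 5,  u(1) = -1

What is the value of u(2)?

First differences: 14, 4, -6. Second differences: -10, -10.
Level-2 differences are constant, so u has degree 2.
Fitting a degree-2 polynomial gives u(n) = -5n² - n + 5.
Then u(2) = -17.

-17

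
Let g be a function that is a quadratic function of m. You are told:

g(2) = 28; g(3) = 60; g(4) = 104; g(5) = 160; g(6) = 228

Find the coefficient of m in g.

2

First differences: 32, 44, 56, 68. Second differences: 12, 12, 12.
Level-2 differences are constant, so g has degree 2.
Fitting a degree-2 polynomial gives g(m) = 6m² + 2m.
The coefficient of m is 2.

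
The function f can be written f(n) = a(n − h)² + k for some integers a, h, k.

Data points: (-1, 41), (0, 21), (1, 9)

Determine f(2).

5

First differences -20, -12; second difference 8 = 2a, so a = 4.
Expanding, the n-coefficient is −2ah = -8h; matching it to the data gives h = 2, and then k = 5.
So f(n) = 4(n − 2)² + 5.
f(2) = 4·0² + 5 = 5.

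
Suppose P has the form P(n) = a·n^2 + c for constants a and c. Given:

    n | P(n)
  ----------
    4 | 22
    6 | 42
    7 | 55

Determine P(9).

87

From P(4) = 22 and P(6) = 42: 16a + c = 22 and 36a + c = 42.
Subtracting: 20a = 20, so a = 1; then c = 22 − 1·16 = 6.
So P(n) = 1n² + 6, and P(9) = 87.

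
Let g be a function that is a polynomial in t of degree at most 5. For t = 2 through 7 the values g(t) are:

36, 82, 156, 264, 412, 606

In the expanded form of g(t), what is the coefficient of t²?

First differences: 46, 74, 108, 148, 194. Second differences: 28, 34, 40, 46. Third differences: 6, 6, 6.
Level-3 differences are constant, so g has degree 3.
Fitting a degree-3 polynomial gives g(t) = t³ + 5t² + 2t + 4.
The coefficient of t² is 5.

5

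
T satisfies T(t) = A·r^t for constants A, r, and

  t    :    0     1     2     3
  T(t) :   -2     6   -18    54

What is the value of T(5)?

Consecutive ratio: 6/(-2) = -3, and -18/6 = -3, so r = -3.
Then A·(-3)^0 = -2 gives A = -2, and T(t) = -2·(-3)^t.
T(5) = -2·(-3)^5 = 486.

486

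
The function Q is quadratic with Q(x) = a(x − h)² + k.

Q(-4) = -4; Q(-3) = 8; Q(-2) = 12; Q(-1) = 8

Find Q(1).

-24

First differences 12, 4, -4; second difference -8 = 2a, so a = -4.
Expanding, the x-coefficient is −2ah = 8h; matching it to the data gives h = -2, and then k = 12.
So Q(x) = -4(x + 2)² + 12.
Q(1) = -4·3² + 12 = -24.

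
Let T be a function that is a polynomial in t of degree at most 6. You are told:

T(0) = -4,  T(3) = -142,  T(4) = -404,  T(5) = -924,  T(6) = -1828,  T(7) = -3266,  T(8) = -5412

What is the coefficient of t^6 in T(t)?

0

Write T(t) = at^6 + bt^5 + ct^4 + dt³ + et² + pt + q; the 7 given values yield a linear system in the 7 coefficients.
Solving, the top 2 coefficients vanish, and T(t) = -t^4 - 3t³ + 4t² - 4t - 4.
The coefficient of t^6 is 0.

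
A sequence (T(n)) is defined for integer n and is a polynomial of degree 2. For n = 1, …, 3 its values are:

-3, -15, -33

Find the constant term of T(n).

3

Write T(n) = an² + bn + c; the 3 given values yield a linear system in the 3 coefficients.
Solving, T(n) = -3n² - 3n + 3.
The constant term is T(0) = 3.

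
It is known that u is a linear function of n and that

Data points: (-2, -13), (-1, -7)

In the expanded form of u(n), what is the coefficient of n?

6

Write u(n) = an + b; the 2 given values yield a linear system in the 2 coefficients.
Solving, u(n) = 6n - 1.
The coefficient of n is 6.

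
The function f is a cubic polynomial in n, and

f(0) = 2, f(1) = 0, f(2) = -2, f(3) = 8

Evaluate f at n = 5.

Write f(n) = an³ + bn² + cn + d; the 4 given values yield a linear system in the 4 coefficients.
Solving, f(n) = 2n³ - 6n² + 2n + 2.
Then f(5) = 112.

112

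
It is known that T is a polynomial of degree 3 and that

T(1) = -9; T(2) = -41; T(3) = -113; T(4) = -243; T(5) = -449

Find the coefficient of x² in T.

First differences: -32, -72, -130, -206. Second differences: -40, -58, -76. Third differences: -18, -18.
Level-3 differences are constant, so T has degree 3.
Fitting a degree-3 polynomial gives T(x) = -3x³ - 2x² - 5x + 1.
The coefficient of x² is -2.

-2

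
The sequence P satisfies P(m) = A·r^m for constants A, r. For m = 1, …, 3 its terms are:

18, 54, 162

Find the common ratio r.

3

Consecutive ratio: 54/18 = 3, and 162/54 = 3, so r = 3.
Then A·3^1 = 18 gives A = 6, and P(m) = 6·3^m.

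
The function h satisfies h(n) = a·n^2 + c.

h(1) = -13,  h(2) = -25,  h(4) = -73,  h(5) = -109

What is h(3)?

-45

From h(1) = -13 and h(2) = -25: 1a + c = -13 and 4a + c = -25.
Subtracting: 3a = -12, so a = -4; then c = -13 − (-4)·1 = -9.
So h(n) = -4n² − 9, and h(3) = -45.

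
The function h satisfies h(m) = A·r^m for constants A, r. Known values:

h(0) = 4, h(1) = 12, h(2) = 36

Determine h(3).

108

Consecutive ratio: 12/4 = 3, and 36/12 = 3, so r = 3.
Then A·3^0 = 4 gives A = 4, and h(m) = 4·3^m.
h(3) = 4·3^3 = 108.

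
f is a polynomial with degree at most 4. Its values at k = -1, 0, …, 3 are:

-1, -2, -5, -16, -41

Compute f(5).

First differences: -1, -3, -11, -25. Second differences: -2, -8, -14. Third differences: -6, -6.
Level-3 differences are constant, so f has degree 3.
Fitting a degree-3 polynomial gives f(k) = -k³ - k² - k - 2.
Then f(5) = -157.

-157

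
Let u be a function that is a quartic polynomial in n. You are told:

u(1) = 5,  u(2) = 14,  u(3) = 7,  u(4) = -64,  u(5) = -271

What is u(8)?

-2788

Write u(n) = an^4 + bn³ + cn² + dn + e; the 5 given values yield a linear system in the 5 coefficients.
Solving, u(n) = -n^4 + 2n³ + 5n² - 5n + 4.
Then u(8) = -2788.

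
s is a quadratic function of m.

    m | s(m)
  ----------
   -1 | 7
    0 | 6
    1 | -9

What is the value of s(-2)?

Write s(m) = am² + bm + c; the 3 given values yield a linear system in the 3 coefficients.
Solving, s(m) = -7m² - 8m + 6.
Then s(-2) = -6.

-6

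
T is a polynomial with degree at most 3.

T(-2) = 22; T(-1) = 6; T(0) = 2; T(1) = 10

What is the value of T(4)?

106

Write T(x) = ax³ + bx² + cx + d; the 4 given values yield a linear system in the 4 coefficients.
Solving, the leading coefficient vanishes, and T(x) = 6x² + 2x + 2.
Then T(4) = 106.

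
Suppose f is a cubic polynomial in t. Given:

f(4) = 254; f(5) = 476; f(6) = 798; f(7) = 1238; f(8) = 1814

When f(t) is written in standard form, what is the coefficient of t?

Write f(t) = at³ + bt² + ct + d; the 5 given values yield a linear system in the 4 coefficients.
Solving, f(t) = 3t³ + 5t² - 6t + 6.
The coefficient of t is -6.

-6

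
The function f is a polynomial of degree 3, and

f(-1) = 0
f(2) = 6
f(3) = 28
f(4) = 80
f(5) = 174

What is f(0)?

4

Write f(m) = am³ + bm² + cm + d; the 5 given values yield a linear system in the 4 coefficients.
Solving, f(m) = 2m³ - 3m² - m + 4.
Then f(0) = 4.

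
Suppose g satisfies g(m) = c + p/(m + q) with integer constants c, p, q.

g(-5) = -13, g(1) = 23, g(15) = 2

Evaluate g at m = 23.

1

(g(m) − c)(m + q) = p for each data point; the three points give a linear system in c and q, then p follows.
Solving: c = -1, q = 1, p = 48, so g(m) = -1 + 48/(m + 1).
Then g(23) = -1 + 48/24 = 1.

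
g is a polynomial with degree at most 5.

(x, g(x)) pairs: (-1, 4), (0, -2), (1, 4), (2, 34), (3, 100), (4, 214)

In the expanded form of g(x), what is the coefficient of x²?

First differences: -6, 6, 30, 66, 114. Second differences: 12, 24, 36, 48. Third differences: 12, 12, 12.
Level-3 differences are constant, so g has degree 3.
Fitting a degree-3 polynomial gives g(x) = 2x³ + 6x² - 2x - 2.
The coefficient of x² is 6.

6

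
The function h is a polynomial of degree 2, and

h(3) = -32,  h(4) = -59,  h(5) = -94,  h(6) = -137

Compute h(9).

-314

First differences: -27, -35, -43. Second differences: -8, -8.
Level-2 differences are constant, so h has degree 2.
Fitting a degree-2 polynomial gives h(k) = -4k² + k + 1.
Then h(9) = -314.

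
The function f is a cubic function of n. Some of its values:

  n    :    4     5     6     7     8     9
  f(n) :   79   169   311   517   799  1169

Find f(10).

1639

First differences: 90, 142, 206, 282, 370. Second differences: 52, 64, 76, 88. Third differences: 12, 12, 12.
Level-3 differences are constant, so f has degree 3.
Fitting a degree-3 polynomial gives f(n) = 2n³ - 4n² + 4n - 1.
Then f(10) = 1639.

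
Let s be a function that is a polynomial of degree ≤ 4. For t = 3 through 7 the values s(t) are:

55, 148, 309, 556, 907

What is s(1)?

1

Write s(t) = at^4 + bt³ + ct² + dt + e; the 5 given values yield a linear system in the 5 coefficients.
Solving, the leading coefficient vanishes, and s(t) = 3t³ - 2t² - 4t + 4.
Then s(1) = 1.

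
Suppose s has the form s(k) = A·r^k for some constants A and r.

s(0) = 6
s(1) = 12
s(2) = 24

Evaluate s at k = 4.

Consecutive ratio: 12/6 = 2, and 24/12 = 2, so r = 2.
Then A·2^0 = 6 gives A = 6, and s(k) = 6·2^k.
s(4) = 6·2^4 = 96.

96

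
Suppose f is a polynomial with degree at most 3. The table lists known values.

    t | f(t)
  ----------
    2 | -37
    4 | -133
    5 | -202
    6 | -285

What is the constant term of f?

3

Write f(t) = at³ + bt² + ct + d; the 4 given values yield a linear system in the 4 coefficients.
Solving, the leading coefficient vanishes, and f(t) = -7t² - 6t + 3.
The constant term is f(0) = 3.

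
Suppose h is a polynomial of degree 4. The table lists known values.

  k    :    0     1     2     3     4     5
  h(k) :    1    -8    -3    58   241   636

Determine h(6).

Write h(k) = ak^4 + bk³ + ck² + dk + e; the 6 given values yield a linear system in the 5 coefficients.
Solving, h(k) = k^4 + k³ - 3k² - 8k + 1.
Then h(6) = 1357.

1357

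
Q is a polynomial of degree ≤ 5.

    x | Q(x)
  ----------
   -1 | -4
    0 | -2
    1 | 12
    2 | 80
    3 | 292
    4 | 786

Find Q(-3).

100

First differences: 2, 14, 68, 212, 494. Second differences: 12, 54, 144, 282. Third differences: 42, 90, 138. Fourth differences: 48, 48.
Level-4 differences are constant, so Q has degree 4.
Fitting a degree-4 polynomial gives Q(x) = 2x^4 + 3x³ + 4x² + 5x - 2.
Then Q(-3) = 100.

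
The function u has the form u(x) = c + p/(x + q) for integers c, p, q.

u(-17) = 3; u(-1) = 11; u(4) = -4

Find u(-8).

(u(x) − c)(x + q) = p for each data point; the three points give a linear system in c and q, then p follows.
Solving: c = 2, q = -1, p = -18, so u(x) = 2 − 18/(x − 1).
Then u(-8) = 2 − 18/(-9) = 4.

4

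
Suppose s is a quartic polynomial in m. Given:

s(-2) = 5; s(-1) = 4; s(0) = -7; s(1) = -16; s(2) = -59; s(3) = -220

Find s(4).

-631

Write s(m) = am^4 + bm³ + cm² + dm + e; the 6 given values yield a linear system in the 5 coefficients.
Solving, s(m) = -2m^4 - 2m³ + 3m² - 8m - 7.
Then s(4) = -631.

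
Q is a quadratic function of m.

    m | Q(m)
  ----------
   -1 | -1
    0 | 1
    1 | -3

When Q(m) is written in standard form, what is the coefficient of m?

Write Q(m) = am² + bm + c; the 3 given values yield a linear system in the 3 coefficients.
Solving, Q(m) = -3m² - m + 1.
The coefficient of m is -1.

-1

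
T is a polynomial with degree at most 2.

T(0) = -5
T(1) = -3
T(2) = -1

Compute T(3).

First differences: 2, 2.
Level-1 differences are constant, so T has degree 1.
Fitting a degree-1 polynomial gives T(t) = 2t - 5.
Then T(3) = 1.

1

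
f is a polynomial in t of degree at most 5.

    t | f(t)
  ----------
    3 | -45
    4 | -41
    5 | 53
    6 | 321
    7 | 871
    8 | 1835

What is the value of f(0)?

3

First differences: 4, 94, 268, 550, 964. Second differences: 90, 174, 282, 414. Third differences: 84, 108, 132. Fourth differences: 24, 24.
Level-4 differences are constant, so f has degree 4.
Fitting a degree-4 polynomial gives f(t) = t^4 - 4t³ - 4t² + 5t + 3.
Then f(0) = 3.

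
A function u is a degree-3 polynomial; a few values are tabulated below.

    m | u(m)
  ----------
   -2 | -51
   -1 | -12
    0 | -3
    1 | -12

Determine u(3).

-36

Write u(m) = am³ + bm² + cm + d; the 4 given values yield a linear system in the 4 coefficients.
Solving, u(m) = 2m³ - 9m² - 2m - 3.
Then u(3) = -36.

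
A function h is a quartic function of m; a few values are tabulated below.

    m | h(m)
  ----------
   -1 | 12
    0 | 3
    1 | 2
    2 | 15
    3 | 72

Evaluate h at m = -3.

150

Write h(m) = am^4 + bm³ + cm² + dm + e; the 5 given values yield a linear system in the 5 coefficients.
Solving, h(m) = m^4 - m³ + 3m² - 4m + 3.
Then h(-3) = 150.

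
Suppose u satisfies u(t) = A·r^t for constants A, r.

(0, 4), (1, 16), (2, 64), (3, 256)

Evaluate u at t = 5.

Consecutive ratio: 16/4 = 4, and 64/16 = 4, so r = 4.
Then A·4^0 = 4 gives A = 4, and u(t) = 4·4^t.
u(5) = 4·4^5 = 4096.

4096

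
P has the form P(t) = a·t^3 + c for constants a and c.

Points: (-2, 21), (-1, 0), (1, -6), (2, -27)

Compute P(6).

From P(-2) = 21 and P(-1) = 0: -8a + c = 21 and -1a + c = 0.
Subtracting: 7a = -21, so a = -3; then c = 21 − (-3)·(-8) = -3.
So P(t) = -3t³ − 3, and P(6) = -651.

-651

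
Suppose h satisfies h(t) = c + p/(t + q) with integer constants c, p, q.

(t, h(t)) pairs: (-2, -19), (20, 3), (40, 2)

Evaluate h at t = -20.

-1

(h(t) − c)(t + q) = p for each data point; the three points give a linear system in c and q, then p follows.
Solving: c = 1, q = 0, p = 40, so h(t) = 1 + 40/(t + 0).
Then h(-20) = 1 + 40/(-20) = -1.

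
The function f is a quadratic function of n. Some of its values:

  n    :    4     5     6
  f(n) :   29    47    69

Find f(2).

5

Write f(n) = an² + bn + c; the 3 given values yield a linear system in the 3 coefficients.
Solving, f(n) = 2n² - 3.
Then f(2) = 5.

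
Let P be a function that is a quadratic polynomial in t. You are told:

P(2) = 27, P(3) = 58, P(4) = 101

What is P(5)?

Write P(t) = at² + bt + c; the 3 given values yield a linear system in the 3 coefficients.
Solving, P(t) = 6t² + t + 1.
Then P(5) = 156.

156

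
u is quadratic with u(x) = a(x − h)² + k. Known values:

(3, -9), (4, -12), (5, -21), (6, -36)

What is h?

First differences -3, -9, -15; second difference -6 = 2a, so a = -3.
Expanding, the x-coefficient is −2ah = 6h; matching it to the data gives h = 3, and then k = -9.
So u(x) = -3(x − 3)² − 9.
Hence h = 3.

3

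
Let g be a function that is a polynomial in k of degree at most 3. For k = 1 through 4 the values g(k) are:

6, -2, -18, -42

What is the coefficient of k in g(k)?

Write g(k) = ak³ + bk² + ck + d; the 4 given values yield a linear system in the 4 coefficients.
Solving, the leading coefficient vanishes, and g(k) = -4k² + 4k + 6.
The coefficient of k is 4.

4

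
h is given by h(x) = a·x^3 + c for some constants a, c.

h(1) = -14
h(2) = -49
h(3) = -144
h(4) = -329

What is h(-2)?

31

From h(1) = -14 and h(2) = -49: 1a + c = -14 and 8a + c = -49.
Subtracting: 7a = -35, so a = -5; then c = -14 − (-5)·1 = -9.
So h(x) = -5x³ − 9, and h(-2) = 31.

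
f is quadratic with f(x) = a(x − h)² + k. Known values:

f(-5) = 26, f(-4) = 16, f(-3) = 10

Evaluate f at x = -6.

First differences -10, -6; second difference 4 = 2a, so a = 2.
Expanding, the x-coefficient is −2ah = -4h; matching it to the data gives h = -2, and then k = 8.
So f(x) = 2(x + 2)² + 8.
f(-6) = 2·(-4)² + 8 = 40.

40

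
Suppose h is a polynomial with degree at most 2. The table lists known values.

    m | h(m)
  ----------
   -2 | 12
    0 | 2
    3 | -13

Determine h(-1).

7

Write h(m) = am² + bm + c; the 3 given values yield a linear system in the 3 coefficients.
Solving, the leading coefficient vanishes, and h(m) = -5m + 2.
Then h(-1) = 7.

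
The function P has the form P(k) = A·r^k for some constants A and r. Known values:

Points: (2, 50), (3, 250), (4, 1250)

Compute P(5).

Consecutive ratio: 250/50 = 5, and 1250/250 = 5, so r = 5.
Then A·5^2 = 50 gives A = 2, and P(k) = 2·5^k.
P(5) = 2·5^5 = 6250.

6250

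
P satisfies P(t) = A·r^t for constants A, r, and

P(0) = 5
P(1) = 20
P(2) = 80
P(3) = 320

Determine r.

4

Consecutive ratio: 20/5 = 4, and 80/20 = 4, so r = 4.
Then A·4^0 = 5 gives A = 5, and P(t) = 5·4^t.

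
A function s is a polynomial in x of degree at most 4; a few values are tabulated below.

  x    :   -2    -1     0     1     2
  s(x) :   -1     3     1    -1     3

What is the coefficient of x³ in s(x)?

1

First differences: 4, -2, -2, 4. Second differences: -6, 0, 6. Third differences: 6, 6.
Level-3 differences are constant, so s has degree 3.
Fitting a degree-3 polynomial gives s(x) = x³ - 3x + 1.
The coefficient of x³ is 1.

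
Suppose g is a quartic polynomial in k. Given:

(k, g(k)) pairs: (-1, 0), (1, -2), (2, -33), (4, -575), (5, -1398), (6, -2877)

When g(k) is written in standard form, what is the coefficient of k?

1

Write g(k) = ak^4 + bk³ + ck² + dk + e; the 6 given values yield a linear system in the 5 coefficients.
Solving, g(k) = -2k^4 - 2k³ + 4k² + k - 3.
The coefficient of k is 1.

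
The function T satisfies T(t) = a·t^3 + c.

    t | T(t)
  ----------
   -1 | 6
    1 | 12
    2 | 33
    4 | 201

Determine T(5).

From T(-1) = 6 and T(1) = 12: -1a + c = 6 and 1a + c = 12.
Subtracting: 2a = 6, so a = 3; then c = 6 − 3·(-1) = 9.
So T(t) = 3t³ + 9, and T(5) = 384.

384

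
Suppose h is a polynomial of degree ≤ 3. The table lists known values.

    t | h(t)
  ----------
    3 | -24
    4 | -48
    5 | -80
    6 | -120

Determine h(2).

Write h(t) = at³ + bt² + ct + d; the 4 given values yield a linear system in the 4 coefficients.
Solving, the leading coefficient vanishes, and h(t) = -4t² + 4t.
Then h(2) = -8.

-8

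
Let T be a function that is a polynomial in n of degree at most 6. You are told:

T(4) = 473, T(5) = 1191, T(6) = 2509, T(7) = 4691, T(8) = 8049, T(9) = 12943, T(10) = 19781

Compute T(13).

56759

First differences: 718, 1318, 2182, 3358, 4894, 6838. Second differences: 600, 864, 1176, 1536, 1944. Third differences: 264, 312, 360, 408. Fourth differences: 48, 48, 48.
Level-4 differences are constant, so T has degree 4.
Fitting a degree-4 polynomial gives T(n) = 2n^4 - 2n² - 2n + 1.
Then T(13) = 56759.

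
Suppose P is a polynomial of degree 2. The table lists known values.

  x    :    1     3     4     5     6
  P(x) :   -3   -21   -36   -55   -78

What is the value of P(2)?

-10

Write P(x) = ax² + bx + c; the 5 given values yield a linear system in the 3 coefficients.
Solving, P(x) = -2x² - x.
Then P(2) = -10.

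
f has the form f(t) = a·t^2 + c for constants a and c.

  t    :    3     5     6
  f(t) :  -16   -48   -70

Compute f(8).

From f(3) = -16 and f(5) = -48: 9a + c = -16 and 25a + c = -48.
Subtracting: 16a = -32, so a = -2; then c = -16 − (-2)·9 = 2.
So f(t) = -2t² + 2, and f(8) = -126.

-126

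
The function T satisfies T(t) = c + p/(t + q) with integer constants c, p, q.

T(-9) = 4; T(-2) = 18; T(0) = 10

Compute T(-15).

(T(t) − c)(t + q) = p for each data point; the three points give a linear system in c and q, then p follows.
Solving: c = 6, q = 3, p = 12, so T(t) = 6 + 12/(t + 3).
Then T(-15) = 6 + 12/(-12) = 5.

5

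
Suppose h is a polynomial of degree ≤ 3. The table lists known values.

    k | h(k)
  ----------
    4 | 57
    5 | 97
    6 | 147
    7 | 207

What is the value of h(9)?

357

Write h(k) = ak³ + bk² + ck + d; the 4 given values yield a linear system in the 4 coefficients.
Solving, the leading coefficient vanishes, and h(k) = 5k² - 5k - 3.
Then h(9) = 357.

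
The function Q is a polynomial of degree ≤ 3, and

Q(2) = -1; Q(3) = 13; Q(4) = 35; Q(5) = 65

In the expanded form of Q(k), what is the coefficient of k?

-6

Write Q(k) = ak³ + bk² + ck + d; the 4 given values yield a linear system in the 4 coefficients.
Solving, the leading coefficient vanishes, and Q(k) = 4k² - 6k - 5.
The coefficient of k is -6.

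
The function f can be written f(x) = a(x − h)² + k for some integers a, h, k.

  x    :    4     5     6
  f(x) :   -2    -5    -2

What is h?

5

First differences -3, 3; second difference 6 = 2a, so a = 3.
Expanding, the x-coefficient is −2ah = -6h; matching it to the data gives h = 5, and then k = -5.
So f(x) = 3(x − 5)² − 5.
Hence h = 5.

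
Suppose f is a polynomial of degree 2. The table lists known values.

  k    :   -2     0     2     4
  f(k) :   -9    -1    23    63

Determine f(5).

Write f(k) = ak² + bk + c; the 4 given values yield a linear system in the 3 coefficients.
Solving, f(k) = 2k² + 8k - 1.
Then f(5) = 89.

89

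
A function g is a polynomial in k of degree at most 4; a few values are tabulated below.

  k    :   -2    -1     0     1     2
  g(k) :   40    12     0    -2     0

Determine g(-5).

280

First differences: -28, -12, -2, 2. Second differences: 16, 10, 4. Third differences: -6, -6.
Level-3 differences are constant, so g has degree 3.
Fitting a degree-3 polynomial gives g(k) = -k³ + 5k² - 6k.
Then g(-5) = 280.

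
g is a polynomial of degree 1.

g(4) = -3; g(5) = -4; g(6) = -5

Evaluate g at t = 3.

-2

First differences: -1, -1.
Level-1 differences are constant, so g has degree 1.
Fitting a degree-1 polynomial gives g(t) = -t + 1.
Then g(3) = -2.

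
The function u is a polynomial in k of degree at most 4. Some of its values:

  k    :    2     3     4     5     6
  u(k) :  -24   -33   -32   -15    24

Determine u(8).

First differences: -9, 1, 17, 39. Second differences: 10, 16, 22. Third differences: 6, 6.
Level-3 differences are constant, so u has degree 3.
Fitting a degree-3 polynomial gives u(k) = k³ - 4k² - 8k.
Then u(8) = 192.

192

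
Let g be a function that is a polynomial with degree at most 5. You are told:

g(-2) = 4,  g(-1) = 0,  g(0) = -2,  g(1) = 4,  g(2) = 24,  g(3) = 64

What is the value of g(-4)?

-6

First differences: -4, -2, 6, 20, 40. Second differences: 2, 8, 14, 20. Third differences: 6, 6, 6.
Level-3 differences are constant, so g has degree 3.
Fitting a degree-3 polynomial gives g(m) = m³ + 4m² + m - 2.
Then g(-4) = -6.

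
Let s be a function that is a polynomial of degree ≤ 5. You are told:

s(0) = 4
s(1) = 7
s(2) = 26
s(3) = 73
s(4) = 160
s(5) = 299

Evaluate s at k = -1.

5

First differences: 3, 19, 47, 87, 139. Second differences: 16, 28, 40, 52. Third differences: 12, 12, 12.
Level-3 differences are constant, so s has degree 3.
Fitting a degree-3 polynomial gives s(k) = 2k³ + 2k² - k + 4.
Then s(-1) = 5.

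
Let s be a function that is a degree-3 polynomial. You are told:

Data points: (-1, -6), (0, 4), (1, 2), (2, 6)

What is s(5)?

234

Write s(t) = at³ + bt² + ct + d; the 4 given values yield a linear system in the 4 coefficients.
Solving, s(t) = 3t³ - 6t² + t + 4.
Then s(5) = 234.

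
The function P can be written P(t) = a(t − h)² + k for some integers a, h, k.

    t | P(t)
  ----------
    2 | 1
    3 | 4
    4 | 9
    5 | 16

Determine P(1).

First differences 3, 5, 7; second difference 2 = 2a, so a = 1.
Expanding, the t-coefficient is −2ah = -2h; matching it to the data gives h = 1, and then k = 0.
So P(t) = 1(t − 1)² + 0.
P(1) = 1·0² + 0 = 0.

0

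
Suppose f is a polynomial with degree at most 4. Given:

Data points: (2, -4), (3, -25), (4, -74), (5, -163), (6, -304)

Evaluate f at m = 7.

-509

First differences: -21, -49, -89, -141. Second differences: -28, -40, -52. Third differences: -12, -12.
Level-3 differences are constant, so f has degree 3.
Fitting a degree-3 polynomial gives f(m) = -2m³ + 4m² - 3m + 2.
Then f(7) = -509.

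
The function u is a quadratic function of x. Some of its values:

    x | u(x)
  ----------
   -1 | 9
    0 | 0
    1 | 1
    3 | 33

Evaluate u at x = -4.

96

Write u(x) = ax² + bx + c; the 4 given values yield a linear system in the 3 coefficients.
Solving, u(x) = 5x² - 4x.
Then u(-4) = 96.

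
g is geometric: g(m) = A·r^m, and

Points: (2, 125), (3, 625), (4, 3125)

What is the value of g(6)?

Consecutive ratio: 625/125 = 5, and 3125/625 = 5, so r = 5.
Then A·5^2 = 125 gives A = 5, and g(m) = 5·5^m.
g(6) = 5·5^6 = 78125.

78125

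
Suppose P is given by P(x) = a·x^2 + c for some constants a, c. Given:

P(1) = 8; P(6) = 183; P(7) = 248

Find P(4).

83

From P(1) = 8 and P(6) = 183: 1a + c = 8 and 36a + c = 183.
Subtracting: 35a = 175, so a = 5; then c = 8 − 5·1 = 3.
So P(x) = 5x² + 3, and P(4) = 83.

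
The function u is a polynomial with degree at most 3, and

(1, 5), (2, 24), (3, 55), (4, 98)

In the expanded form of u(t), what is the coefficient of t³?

Write u(t) = at³ + bt² + ct + d; the 4 given values yield a linear system in the 4 coefficients.
Solving, the leading coefficient vanishes, and u(t) = 6t² + t - 2.
The coefficient of t³ is 0.

0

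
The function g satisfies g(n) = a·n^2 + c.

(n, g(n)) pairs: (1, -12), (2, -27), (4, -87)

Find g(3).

-52

From g(1) = -12 and g(2) = -27: 1a + c = -12 and 4a + c = -27.
Subtracting: 3a = -15, so a = -5; then c = -12 − (-5)·1 = -7.
So g(n) = -5n² − 7, and g(3) = -52.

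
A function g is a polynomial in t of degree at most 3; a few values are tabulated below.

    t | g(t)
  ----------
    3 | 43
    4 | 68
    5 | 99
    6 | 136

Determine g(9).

283

First differences: 25, 31, 37. Second differences: 6, 6.
Level-2 differences are constant, so g has degree 2.
Fitting a degree-2 polynomial gives g(t) = 3t² + 4t + 4.
Then g(9) = 283.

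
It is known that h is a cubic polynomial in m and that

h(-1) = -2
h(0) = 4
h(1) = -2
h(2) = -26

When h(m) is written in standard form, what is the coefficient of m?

Write h(m) = am³ + bm² + cm + d; the 4 given values yield a linear system in the 4 coefficients.
Solving, h(m) = -m³ - 6m² + m + 4.
The coefficient of m is 1.

1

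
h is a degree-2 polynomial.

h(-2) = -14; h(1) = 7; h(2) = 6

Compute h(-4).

-48

Write h(n) = an² + bn + c; the 3 given values yield a linear system in the 3 coefficients.
Solving, h(n) = -2n² + 5n + 4.
Then h(-4) = -48.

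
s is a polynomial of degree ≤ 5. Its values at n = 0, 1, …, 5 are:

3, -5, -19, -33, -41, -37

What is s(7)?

31

Write s(n) = an^5 + bn^4 + cn³ + dn² + en + p; the 6 given values yield a linear system in the 6 coefficients.
Solving, the top 2 coefficients vanish, and s(n) = n³ - 6n² - 3n + 3.
Then s(7) = 31.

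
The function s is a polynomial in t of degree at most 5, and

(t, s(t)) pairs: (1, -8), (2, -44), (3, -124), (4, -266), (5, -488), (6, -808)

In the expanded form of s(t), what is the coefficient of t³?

-3

First differences: -36, -80, -142, -222, -320. Second differences: -44, -62, -80, -98. Third differences: -18, -18, -18.
Level-3 differences are constant, so s has degree 3.
Fitting a degree-3 polynomial gives s(t) = -3t³ - 4t² - 3t + 2.
The coefficient of t³ is -3.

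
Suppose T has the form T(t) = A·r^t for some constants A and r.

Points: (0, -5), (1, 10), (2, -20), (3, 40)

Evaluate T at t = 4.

-80

Consecutive ratio: 10/(-5) = -2, and -20/10 = -2, so r = -2.
Then A·(-2)^0 = -5 gives A = -5, and T(t) = -5·(-2)^t.
T(4) = -5·(-2)^4 = -80.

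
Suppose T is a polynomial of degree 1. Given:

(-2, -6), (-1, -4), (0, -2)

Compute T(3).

4

First differences: 2, 2.
Level-1 differences are constant, so T has degree 1.
Fitting a degree-1 polynomial gives T(n) = 2n - 2.
Then T(3) = 4.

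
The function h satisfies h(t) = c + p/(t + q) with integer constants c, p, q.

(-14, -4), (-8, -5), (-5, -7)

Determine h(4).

-1

(h(t) − c)(t + q) = p for each data point; the three points give a linear system in c and q, then p follows.
Solving: c = -3, q = 2, p = 12, so h(t) = -3 + 12/(t + 2).
Then h(4) = -3 + 12/6 = -1.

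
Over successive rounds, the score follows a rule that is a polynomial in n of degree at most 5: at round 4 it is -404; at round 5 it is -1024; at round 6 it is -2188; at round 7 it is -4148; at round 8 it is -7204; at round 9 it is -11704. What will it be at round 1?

-8

Write the value at n as u(n).
Write u(n) = an^5 + bn^4 + cn³ + dn² + en + p; the 6 given values yield a linear system in the 6 coefficients.
Solving, the leading coefficient vanishes, and u(n) = -2n^4 + 2n³ - 4n - 4.
Then u(1) = -8.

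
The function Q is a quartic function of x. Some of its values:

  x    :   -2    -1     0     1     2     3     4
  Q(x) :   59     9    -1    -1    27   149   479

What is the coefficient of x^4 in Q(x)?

2

First differences: -50, -10, 0, 28, 122, 330. Second differences: 40, 10, 28, 94, 208. Third differences: -30, 18, 66, 114. Fourth differences: 48, 48, 48.
Level-4 differences are constant, so Q has degree 4.
Fitting a degree-4 polynomial gives Q(x) = 2x^4 - x³ + 3x² - 4x - 1.
The coefficient of x^4 is 2.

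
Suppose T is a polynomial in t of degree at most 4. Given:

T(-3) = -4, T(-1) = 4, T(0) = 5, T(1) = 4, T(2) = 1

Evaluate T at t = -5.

-20

Write T(t) = at^4 + bt³ + ct² + dt + e; the 5 given values yield a linear system in the 5 coefficients.
Solving, the top 2 coefficients vanish, and T(t) = -t² + 5.
Then T(-5) = -20.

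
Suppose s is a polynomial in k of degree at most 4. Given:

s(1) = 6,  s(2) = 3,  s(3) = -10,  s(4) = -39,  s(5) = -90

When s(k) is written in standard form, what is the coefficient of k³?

Write s(k) = ak^4 + bk³ + ck² + dk + e; the 5 given values yield a linear system in the 5 coefficients.
Solving, the leading coefficient vanishes, and s(k) = -k³ + k² + k + 5.
The coefficient of k³ is -1.

-1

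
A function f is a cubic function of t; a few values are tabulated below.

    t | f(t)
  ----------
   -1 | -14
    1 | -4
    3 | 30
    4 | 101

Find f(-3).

Write f(t) = at³ + bt² + ct + d; the 4 given values yield a linear system in the 4 coefficients.
Solving, f(t) = 3t³ - 6t² + 2t - 3.
Then f(-3) = -144.

-144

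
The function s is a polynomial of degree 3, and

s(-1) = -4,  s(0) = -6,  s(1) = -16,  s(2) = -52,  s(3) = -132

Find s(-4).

Write s(n) = an³ + bn² + cn + d; the 5 given values yield a linear system in the 4 coefficients.
Solving, s(n) = -3n³ - 4n² - 3n - 6.
Then s(-4) = 134.

134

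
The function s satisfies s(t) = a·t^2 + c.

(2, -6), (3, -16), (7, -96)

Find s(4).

-30

From s(2) = -6 and s(3) = -16: 4a + c = -6 and 9a + c = -16.
Subtracting: 5a = -10, so a = -2; then c = -6 − (-2)·4 = 2.
So s(t) = -2t² + 2, and s(4) = -30.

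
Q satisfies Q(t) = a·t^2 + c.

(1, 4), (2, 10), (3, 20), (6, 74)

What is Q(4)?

From Q(1) = 4 and Q(2) = 10: 1a + c = 4 and 4a + c = 10.
Subtracting: 3a = 6, so a = 2; then c = 4 − 2·1 = 2.
So Q(t) = 2t² + 2, and Q(4) = 34.

34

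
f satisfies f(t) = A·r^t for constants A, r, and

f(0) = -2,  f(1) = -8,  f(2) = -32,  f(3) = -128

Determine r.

4

Consecutive ratio: -8/(-2) = 4, and -32/(-8) = 4, so r = 4.
Then A·4^0 = -2 gives A = -2, and f(t) = -2·4^t.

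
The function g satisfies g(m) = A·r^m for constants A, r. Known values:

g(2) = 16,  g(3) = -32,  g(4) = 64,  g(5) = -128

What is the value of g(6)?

Consecutive ratio: -32/16 = -2, and 64/(-32) = -2, so r = -2.
Then A·(-2)^2 = 16 gives A = 4, and g(m) = 4·(-2)^m.
g(6) = 4·(-2)^6 = 256.

256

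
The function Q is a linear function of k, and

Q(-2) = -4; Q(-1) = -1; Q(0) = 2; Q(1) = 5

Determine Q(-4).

-10

Write Q(k) = ak + b; the 4 given values yield a linear system in the 2 coefficients.
Solving, Q(k) = 3k + 2.
Then Q(-4) = -10.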